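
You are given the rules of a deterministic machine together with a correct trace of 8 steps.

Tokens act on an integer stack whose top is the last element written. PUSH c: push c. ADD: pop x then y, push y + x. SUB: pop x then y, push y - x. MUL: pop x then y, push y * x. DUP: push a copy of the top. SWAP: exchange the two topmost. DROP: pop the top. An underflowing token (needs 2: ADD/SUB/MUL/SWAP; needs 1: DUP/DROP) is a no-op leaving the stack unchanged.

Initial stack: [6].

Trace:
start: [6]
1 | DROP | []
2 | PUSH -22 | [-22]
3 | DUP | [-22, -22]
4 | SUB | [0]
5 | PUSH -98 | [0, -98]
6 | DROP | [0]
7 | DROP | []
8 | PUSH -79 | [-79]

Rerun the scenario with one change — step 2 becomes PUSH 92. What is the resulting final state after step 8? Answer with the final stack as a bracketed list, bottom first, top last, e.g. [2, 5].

[-79]

(re-executing from step 2 with the substitution; state before step 2: [])
2 | PUSH 92 | [92]
3 | DUP | [92, 92]
4 | SUB | [0]
5 | PUSH -98 | [0, -98]
6 | DROP | [0]
7 | DROP | []
8 | PUSH -79 | [-79]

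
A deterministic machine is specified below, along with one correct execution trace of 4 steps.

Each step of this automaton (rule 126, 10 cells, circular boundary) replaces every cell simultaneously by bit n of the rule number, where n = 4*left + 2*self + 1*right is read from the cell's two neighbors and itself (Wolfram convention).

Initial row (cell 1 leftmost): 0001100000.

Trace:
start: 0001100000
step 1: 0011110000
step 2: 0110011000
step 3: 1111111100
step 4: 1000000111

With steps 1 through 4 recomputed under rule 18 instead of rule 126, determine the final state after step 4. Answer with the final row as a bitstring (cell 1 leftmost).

(re-executing steps 1..4 under rule 18; state before step 1: 0001100000)
step 1: 0010010000
step 2: 0101101000
step 3: 1000000100
step 4: 0100001011

0100001011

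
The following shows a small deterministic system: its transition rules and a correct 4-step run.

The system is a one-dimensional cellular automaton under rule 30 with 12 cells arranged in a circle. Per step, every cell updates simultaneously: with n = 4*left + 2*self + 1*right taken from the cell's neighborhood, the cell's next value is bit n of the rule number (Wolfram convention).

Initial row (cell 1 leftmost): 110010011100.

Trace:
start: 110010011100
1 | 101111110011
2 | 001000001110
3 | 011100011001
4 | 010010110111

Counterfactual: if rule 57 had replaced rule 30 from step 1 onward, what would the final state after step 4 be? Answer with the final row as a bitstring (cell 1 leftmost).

(re-executing steps 1..4 under rule 57; state before step 1: 110010011100)
1 | 101001010010
2 | 010100101001
3 | 101010010100
4 | 010101001010

010101001010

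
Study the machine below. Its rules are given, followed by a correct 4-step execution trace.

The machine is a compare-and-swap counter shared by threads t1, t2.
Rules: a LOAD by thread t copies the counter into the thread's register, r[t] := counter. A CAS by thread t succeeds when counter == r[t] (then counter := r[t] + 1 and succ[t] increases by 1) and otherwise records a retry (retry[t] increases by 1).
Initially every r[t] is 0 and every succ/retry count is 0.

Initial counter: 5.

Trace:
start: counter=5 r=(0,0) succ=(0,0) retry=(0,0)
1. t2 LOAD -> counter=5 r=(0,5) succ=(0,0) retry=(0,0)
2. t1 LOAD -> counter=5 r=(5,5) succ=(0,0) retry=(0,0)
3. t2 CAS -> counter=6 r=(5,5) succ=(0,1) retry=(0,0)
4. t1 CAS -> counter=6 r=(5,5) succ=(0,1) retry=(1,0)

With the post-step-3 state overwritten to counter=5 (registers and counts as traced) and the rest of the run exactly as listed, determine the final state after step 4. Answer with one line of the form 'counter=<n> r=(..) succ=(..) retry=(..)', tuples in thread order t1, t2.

counter=6 r=(5,5) succ=(1,1) retry=(0,0)

state after step 3 := counter=5 r=(5,5) succ=(0,1) retry=(0,0)
4. t1 CAS -> counter=6 r=(5,5) succ=(1,1) retry=(0,0)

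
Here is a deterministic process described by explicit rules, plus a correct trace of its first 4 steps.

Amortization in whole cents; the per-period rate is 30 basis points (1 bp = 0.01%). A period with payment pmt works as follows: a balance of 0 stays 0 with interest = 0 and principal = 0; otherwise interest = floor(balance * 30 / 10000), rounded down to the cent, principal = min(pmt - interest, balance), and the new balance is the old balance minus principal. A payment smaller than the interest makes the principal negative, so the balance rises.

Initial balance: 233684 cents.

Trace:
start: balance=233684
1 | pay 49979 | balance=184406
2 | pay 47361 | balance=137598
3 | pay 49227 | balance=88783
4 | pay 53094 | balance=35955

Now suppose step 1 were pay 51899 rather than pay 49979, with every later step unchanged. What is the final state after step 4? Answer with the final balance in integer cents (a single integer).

(re-executing from step 1 with the substitution; state before step 1: balance=233684)
1 | pay 51899 | balance=182486
2 | pay 47361 | balance=135672
3 | pay 49227 | balance=86852
4 | pay 53094 | balance=34018

34018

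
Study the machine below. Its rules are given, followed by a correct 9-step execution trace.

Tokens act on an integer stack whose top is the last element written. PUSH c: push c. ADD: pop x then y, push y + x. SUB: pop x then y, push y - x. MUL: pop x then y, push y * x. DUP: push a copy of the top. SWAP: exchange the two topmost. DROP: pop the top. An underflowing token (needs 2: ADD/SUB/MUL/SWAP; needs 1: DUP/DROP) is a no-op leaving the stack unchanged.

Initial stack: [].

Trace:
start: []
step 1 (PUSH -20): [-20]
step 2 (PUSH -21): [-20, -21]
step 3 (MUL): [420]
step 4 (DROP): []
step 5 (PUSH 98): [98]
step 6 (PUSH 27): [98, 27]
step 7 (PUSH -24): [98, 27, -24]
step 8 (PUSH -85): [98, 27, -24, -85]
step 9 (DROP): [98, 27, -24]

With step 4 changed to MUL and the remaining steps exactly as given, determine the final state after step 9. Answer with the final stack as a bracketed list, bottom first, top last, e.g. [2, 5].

[420, 98, 27, -24]

(re-executing from step 4 with the substitution; state before step 4: [420])
step 4 (MUL): [420]
step 5 (PUSH 98): [420, 98]
step 6 (PUSH 27): [420, 98, 27]
step 7 (PUSH -24): [420, 98, 27, -24]
step 8 (PUSH -85): [420, 98, 27, -24, -85]
step 9 (DROP): [420, 98, 27, -24]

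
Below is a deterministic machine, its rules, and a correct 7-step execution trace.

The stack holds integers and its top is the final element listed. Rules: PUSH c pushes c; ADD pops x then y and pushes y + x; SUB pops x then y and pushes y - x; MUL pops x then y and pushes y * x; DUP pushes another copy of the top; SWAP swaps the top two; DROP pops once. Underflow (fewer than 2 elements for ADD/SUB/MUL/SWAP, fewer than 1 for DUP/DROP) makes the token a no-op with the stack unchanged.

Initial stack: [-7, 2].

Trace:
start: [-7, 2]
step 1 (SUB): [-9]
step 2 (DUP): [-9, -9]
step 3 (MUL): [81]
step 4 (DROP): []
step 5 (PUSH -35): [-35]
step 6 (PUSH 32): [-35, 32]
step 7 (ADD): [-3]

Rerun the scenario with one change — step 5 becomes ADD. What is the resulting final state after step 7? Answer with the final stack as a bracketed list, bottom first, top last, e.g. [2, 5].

(re-executing from step 5 with the substitution; state before step 5: [])
step 5 (ADD): []
step 6 (PUSH 32): [32]
step 7 (ADD): [32]

[32]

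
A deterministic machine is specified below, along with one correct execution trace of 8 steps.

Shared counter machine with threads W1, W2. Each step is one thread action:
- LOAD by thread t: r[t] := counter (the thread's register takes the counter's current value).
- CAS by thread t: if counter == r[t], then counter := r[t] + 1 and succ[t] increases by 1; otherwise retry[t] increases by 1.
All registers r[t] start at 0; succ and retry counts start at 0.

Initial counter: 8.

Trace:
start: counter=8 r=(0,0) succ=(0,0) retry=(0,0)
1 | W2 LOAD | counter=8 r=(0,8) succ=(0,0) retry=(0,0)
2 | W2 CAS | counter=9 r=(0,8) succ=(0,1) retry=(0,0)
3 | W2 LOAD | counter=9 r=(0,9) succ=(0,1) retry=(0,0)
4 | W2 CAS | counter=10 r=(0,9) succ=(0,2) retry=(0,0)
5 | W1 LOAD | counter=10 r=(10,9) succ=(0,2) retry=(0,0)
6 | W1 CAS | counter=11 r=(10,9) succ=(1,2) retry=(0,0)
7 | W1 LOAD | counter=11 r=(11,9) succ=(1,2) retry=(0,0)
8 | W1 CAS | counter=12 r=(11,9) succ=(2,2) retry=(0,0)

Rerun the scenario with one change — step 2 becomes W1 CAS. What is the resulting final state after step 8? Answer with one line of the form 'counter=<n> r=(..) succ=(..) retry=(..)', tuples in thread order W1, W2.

counter=11 r=(10,8) succ=(2,1) retry=(1,0)

(re-executing from step 2 with the substitution; state before step 2: counter=8 r=(0,8) succ=(0,0) retry=(0,0))
2 | W1 CAS | counter=8 r=(0,8) succ=(0,0) retry=(1,0)
3 | W2 LOAD | counter=8 r=(0,8) succ=(0,0) retry=(1,0)
4 | W2 CAS | counter=9 r=(0,8) succ=(0,1) retry=(1,0)
5 | W1 LOAD | counter=9 r=(9,8) succ=(0,1) retry=(1,0)
6 | W1 CAS | counter=10 r=(9,8) succ=(1,1) retry=(1,0)
7 | W1 LOAD | counter=10 r=(10,8) succ=(1,1) retry=(1,0)
8 | W1 CAS | counter=11 r=(10,8) succ=(2,1) retry=(1,0)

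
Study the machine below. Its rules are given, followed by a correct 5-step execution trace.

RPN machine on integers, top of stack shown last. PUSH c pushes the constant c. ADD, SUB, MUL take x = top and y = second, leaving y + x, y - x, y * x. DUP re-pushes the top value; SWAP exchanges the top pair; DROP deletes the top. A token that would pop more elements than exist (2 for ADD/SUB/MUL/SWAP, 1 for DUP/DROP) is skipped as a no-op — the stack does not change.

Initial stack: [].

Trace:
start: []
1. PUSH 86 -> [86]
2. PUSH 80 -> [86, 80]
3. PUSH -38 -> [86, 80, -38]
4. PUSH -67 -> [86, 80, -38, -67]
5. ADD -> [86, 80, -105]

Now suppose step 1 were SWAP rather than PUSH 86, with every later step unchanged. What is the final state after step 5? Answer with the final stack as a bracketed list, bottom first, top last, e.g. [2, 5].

(re-executing from step 1 with the substitution; state before step 1: [])
1. SWAP -> []
2. PUSH 80 -> [80]
3. PUSH -38 -> [80, -38]
4. PUSH -67 -> [80, -38, -67]
5. ADD -> [80, -105]

[80, -105]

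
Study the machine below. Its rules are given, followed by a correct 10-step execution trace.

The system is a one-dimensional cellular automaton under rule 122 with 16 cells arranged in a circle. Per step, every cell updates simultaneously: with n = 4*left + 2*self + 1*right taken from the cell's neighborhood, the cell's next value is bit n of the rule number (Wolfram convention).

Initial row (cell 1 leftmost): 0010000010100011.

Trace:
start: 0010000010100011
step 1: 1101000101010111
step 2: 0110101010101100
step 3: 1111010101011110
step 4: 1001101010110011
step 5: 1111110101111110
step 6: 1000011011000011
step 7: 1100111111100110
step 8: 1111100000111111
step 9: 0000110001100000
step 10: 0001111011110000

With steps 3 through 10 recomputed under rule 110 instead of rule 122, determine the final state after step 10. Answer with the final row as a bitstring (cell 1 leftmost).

1000000110000011

(re-executing steps 3..10 under rule 110; state before step 3: 0110101010101100)
step 3: 1111111111111100
step 4: 1000000000000101
step 5: 1000000000001111
step 6: 1000000000011000
step 7: 1000000000111001
step 8: 1000000001101011
step 9: 1000000011111110
step 10: 1000000110000011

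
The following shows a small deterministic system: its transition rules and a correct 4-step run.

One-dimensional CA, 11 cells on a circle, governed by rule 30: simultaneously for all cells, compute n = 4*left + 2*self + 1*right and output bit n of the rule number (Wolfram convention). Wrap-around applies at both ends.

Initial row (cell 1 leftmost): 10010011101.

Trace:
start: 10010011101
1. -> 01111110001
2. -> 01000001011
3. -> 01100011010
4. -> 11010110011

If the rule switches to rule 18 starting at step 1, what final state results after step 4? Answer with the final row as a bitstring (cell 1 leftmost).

00101000110

(re-executing steps 1..4 under rule 18; state before step 1: 10010011101)
1. -> 01101100000
2. -> 10000010000
3. -> 01000101001
4. -> 00101000110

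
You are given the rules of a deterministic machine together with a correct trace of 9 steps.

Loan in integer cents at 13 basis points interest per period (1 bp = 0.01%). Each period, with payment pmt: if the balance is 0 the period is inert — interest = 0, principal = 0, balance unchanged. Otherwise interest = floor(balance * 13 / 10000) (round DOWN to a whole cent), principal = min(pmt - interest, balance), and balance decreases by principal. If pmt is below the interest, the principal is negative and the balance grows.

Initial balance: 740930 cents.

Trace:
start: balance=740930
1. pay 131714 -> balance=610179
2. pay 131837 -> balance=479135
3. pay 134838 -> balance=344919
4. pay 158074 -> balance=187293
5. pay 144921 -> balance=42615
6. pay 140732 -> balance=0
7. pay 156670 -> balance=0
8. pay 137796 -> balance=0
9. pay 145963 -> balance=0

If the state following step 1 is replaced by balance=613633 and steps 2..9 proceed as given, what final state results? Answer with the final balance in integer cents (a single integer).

state after step 1 := balance=613633
2. pay 131837 -> balance=482593
3. pay 134838 -> balance=348382
4. pay 158074 -> balance=190760
5. pay 144921 -> balance=46086
6. pay 140732 -> balance=0
7. pay 156670 -> balance=0
8. pay 137796 -> balance=0
9. pay 145963 -> balance=0

0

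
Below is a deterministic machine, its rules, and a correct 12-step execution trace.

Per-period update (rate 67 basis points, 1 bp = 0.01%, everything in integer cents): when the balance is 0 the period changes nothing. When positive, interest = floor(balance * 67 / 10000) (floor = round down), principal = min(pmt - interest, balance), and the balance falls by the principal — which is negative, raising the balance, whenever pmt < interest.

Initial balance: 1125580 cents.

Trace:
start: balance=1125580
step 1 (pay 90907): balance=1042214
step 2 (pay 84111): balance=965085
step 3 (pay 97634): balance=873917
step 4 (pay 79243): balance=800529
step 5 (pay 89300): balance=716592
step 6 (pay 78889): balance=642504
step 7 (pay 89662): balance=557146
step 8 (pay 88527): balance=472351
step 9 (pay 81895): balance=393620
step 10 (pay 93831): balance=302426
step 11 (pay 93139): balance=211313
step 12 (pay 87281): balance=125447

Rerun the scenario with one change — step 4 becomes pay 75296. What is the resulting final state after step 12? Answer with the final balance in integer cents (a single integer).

(re-executing from step 4 with the substitution; state before step 4: balance=873917)
step 4 (pay 75296): balance=804476
step 5 (pay 89300): balance=720565
step 6 (pay 78889): balance=646503
step 7 (pay 89662): balance=561172
step 8 (pay 88527): balance=476404
step 9 (pay 81895): balance=397700
step 10 (pay 93831): balance=306533
step 11 (pay 93139): balance=215447
step 12 (pay 87281): balance=129609

129609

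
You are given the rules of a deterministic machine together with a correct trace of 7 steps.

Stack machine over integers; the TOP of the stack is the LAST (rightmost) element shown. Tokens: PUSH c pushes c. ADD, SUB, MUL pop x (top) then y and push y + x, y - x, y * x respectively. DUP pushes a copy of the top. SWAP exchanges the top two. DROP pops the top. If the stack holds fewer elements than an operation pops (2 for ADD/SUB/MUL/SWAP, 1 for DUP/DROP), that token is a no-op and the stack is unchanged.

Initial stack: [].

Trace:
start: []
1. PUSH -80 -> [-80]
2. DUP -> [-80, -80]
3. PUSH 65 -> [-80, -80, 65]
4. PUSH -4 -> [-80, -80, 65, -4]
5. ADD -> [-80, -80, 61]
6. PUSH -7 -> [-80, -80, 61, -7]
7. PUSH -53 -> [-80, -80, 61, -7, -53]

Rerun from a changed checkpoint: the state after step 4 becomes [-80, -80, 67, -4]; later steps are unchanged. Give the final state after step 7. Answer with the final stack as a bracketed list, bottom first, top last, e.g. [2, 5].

[-80, -80, 63, -7, -53]

state after step 4 := [-80, -80, 67, -4]
5. ADD -> [-80, -80, 63]
6. PUSH -7 -> [-80, -80, 63, -7]
7. PUSH -53 -> [-80, -80, 63, -7, -53]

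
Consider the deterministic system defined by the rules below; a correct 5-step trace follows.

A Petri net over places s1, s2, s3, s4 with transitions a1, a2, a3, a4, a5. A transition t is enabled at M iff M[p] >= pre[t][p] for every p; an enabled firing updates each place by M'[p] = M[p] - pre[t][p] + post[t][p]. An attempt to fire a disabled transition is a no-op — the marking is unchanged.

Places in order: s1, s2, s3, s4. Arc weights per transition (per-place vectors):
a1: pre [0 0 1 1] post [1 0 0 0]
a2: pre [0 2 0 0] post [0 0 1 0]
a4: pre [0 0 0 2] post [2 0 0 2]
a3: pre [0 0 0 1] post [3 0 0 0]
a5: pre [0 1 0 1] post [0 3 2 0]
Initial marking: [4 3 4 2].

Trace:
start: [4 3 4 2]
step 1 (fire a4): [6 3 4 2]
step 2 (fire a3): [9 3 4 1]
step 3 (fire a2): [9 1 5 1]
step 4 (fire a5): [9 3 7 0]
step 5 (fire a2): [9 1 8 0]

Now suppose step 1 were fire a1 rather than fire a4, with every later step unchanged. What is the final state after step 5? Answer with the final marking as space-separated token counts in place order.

(re-executing from step 1 with the substitution; state before step 1: [4 3 4 2])
step 1 (fire a1): [5 3 3 1]
step 2 (fire a3): [8 3 3 0]
step 3 (fire a2): [8 1 4 0]
step 4 (fire a5): [8 1 4 0]
step 5 (fire a2): [8 1 4 0]

8 1 4 0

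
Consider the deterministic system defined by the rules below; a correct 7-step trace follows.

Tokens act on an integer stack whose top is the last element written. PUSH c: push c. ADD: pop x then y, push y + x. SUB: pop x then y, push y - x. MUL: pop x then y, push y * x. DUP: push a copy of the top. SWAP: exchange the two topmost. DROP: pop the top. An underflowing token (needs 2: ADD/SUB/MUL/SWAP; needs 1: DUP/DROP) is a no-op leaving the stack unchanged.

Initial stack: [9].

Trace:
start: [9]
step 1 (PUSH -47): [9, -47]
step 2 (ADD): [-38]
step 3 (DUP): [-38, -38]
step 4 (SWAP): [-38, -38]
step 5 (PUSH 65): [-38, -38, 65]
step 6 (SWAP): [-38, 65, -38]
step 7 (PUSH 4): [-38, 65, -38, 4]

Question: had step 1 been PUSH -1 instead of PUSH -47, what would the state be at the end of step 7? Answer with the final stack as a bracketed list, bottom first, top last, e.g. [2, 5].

[8, 65, 8, 4]

(re-executing from step 1 with the substitution; state before step 1: [9])
step 1 (PUSH -1): [9, -1]
step 2 (ADD): [8]
step 3 (DUP): [8, 8]
step 4 (SWAP): [8, 8]
step 5 (PUSH 65): [8, 8, 65]
step 6 (SWAP): [8, 65, 8]
step 7 (PUSH 4): [8, 65, 8, 4]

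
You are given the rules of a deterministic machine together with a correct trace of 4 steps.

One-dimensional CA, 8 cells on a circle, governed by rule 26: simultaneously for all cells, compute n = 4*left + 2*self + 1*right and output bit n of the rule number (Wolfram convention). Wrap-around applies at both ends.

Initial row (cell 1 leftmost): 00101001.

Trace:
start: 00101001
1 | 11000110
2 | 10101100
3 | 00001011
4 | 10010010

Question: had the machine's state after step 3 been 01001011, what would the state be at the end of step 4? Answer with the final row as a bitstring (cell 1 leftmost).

00110010

state after step 3 := 01001011
4 | 00110010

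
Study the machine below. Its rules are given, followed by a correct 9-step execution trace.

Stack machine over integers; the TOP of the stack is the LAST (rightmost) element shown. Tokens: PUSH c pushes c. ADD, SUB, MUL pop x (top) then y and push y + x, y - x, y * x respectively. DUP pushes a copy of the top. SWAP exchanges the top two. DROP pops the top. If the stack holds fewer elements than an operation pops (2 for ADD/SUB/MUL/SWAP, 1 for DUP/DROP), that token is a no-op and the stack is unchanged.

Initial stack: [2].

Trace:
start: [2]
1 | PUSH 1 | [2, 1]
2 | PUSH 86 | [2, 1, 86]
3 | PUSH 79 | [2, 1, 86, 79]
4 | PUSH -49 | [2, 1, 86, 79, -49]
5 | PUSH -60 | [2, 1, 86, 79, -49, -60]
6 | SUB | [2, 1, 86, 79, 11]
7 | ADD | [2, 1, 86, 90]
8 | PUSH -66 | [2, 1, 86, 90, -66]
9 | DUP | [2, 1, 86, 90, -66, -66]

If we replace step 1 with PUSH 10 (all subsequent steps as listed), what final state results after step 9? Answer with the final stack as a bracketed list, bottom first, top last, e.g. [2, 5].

(re-executing from step 1 with the substitution; state before step 1: [2])
1 | PUSH 10 | [2, 10]
2 | PUSH 86 | [2, 10, 86]
3 | PUSH 79 | [2, 10, 86, 79]
4 | PUSH -49 | [2, 10, 86, 79, -49]
5 | PUSH -60 | [2, 10, 86, 79, -49, -60]
6 | SUB | [2, 10, 86, 79, 11]
7 | ADD | [2, 10, 86, 90]
8 | PUSH -66 | [2, 10, 86, 90, -66]
9 | DUP | [2, 10, 86, 90, -66, -66]

[2, 10, 86, 90, -66, -66]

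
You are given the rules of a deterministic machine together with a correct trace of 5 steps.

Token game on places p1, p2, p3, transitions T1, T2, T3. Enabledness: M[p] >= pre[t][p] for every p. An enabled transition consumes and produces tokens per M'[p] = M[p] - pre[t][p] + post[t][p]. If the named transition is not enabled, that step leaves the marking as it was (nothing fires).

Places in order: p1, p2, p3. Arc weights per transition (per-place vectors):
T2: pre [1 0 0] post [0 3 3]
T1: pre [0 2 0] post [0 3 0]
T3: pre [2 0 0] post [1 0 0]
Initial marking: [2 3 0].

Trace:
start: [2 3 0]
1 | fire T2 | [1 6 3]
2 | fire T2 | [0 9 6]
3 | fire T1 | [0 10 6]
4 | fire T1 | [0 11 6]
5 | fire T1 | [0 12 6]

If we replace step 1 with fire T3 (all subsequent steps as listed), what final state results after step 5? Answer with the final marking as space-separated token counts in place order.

0 9 3

(re-executing from step 1 with the substitution; state before step 1: [2 3 0])
1 | fire T3 | [1 3 0]
2 | fire T2 | [0 6 3]
3 | fire T1 | [0 7 3]
4 | fire T1 | [0 8 3]
5 | fire T1 | [0 9 3]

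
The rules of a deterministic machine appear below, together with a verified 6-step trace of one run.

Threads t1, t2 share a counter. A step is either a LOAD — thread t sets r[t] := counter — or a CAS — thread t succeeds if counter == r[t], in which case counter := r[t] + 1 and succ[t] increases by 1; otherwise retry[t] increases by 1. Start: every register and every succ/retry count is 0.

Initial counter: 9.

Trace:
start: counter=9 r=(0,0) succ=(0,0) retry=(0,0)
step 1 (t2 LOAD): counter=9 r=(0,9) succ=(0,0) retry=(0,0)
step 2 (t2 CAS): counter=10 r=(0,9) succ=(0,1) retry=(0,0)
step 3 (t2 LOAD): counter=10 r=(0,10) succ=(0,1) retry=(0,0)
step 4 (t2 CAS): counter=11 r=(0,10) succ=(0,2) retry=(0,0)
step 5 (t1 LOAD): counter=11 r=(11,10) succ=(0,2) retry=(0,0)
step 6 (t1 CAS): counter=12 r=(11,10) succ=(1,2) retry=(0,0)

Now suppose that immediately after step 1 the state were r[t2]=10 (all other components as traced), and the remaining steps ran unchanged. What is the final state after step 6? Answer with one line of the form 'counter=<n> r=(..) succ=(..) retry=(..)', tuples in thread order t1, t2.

state after step 1 := counter=9 r=(0,10) succ=(0,0) retry=(0,0)
step 2 (t2 CAS): counter=9 r=(0,10) succ=(0,0) retry=(0,1)
step 3 (t2 LOAD): counter=9 r=(0,9) succ=(0,0) retry=(0,1)
step 4 (t2 CAS): counter=10 r=(0,9) succ=(0,1) retry=(0,1)
step 5 (t1 LOAD): counter=10 r=(10,9) succ=(0,1) retry=(0,1)
step 6 (t1 CAS): counter=11 r=(10,9) succ=(1,1) retry=(0,1)

counter=11 r=(10,9) succ=(1,1) retry=(0,1)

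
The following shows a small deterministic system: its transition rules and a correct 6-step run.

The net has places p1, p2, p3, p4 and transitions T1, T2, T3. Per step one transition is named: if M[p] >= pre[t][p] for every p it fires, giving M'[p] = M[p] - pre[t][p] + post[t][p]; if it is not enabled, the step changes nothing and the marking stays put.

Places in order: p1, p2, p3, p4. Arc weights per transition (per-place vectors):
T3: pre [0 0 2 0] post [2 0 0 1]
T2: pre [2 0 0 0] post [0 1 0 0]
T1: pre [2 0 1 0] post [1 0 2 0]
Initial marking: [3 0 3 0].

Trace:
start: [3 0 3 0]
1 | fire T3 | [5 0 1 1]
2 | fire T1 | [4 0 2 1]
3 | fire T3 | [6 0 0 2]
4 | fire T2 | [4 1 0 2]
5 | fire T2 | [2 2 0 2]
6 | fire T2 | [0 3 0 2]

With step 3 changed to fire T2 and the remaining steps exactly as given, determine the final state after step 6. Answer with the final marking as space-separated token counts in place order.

(re-executing from step 3 with the substitution; state before step 3: [4 0 2 1])
3 | fire T2 | [2 1 2 1]
4 | fire T2 | [0 2 2 1]
5 | fire T2 | [0 2 2 1]
6 | fire T2 | [0 2 2 1]

0 2 2 1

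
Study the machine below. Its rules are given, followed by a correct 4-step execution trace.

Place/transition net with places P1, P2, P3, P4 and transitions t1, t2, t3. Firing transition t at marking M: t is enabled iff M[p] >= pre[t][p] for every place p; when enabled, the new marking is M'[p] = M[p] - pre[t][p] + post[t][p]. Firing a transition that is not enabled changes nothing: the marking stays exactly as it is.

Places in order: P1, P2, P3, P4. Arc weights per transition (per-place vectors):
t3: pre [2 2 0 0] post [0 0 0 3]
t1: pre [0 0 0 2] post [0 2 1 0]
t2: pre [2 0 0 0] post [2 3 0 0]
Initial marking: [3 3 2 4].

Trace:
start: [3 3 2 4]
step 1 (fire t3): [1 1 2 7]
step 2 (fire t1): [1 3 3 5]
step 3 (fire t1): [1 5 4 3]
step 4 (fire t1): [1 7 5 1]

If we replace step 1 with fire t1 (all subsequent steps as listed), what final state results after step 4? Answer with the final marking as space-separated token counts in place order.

(re-executing from step 1 with the substitution; state before step 1: [3 3 2 4])
step 1 (fire t1): [3 5 3 2]
step 2 (fire t1): [3 7 4 0]
step 3 (fire t1): [3 7 4 0]
step 4 (fire t1): [3 7 4 0]

3 7 4 0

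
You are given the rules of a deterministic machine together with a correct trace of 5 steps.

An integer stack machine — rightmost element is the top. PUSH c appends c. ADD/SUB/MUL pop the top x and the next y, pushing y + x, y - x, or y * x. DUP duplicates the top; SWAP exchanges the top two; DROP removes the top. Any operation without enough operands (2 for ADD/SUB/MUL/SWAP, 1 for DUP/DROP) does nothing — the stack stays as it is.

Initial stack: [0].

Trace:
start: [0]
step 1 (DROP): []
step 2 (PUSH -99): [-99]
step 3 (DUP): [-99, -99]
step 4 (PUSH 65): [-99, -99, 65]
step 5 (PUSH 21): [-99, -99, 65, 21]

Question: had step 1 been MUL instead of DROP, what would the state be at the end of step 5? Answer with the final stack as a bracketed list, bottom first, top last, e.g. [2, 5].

(re-executing from step 1 with the substitution; state before step 1: [0])
step 1 (MUL): [0]
step 2 (PUSH -99): [0, -99]
step 3 (DUP): [0, -99, -99]
step 4 (PUSH 65): [0, -99, -99, 65]
step 5 (PUSH 21): [0, -99, -99, 65, 21]

[0, -99, -99, 65, 21]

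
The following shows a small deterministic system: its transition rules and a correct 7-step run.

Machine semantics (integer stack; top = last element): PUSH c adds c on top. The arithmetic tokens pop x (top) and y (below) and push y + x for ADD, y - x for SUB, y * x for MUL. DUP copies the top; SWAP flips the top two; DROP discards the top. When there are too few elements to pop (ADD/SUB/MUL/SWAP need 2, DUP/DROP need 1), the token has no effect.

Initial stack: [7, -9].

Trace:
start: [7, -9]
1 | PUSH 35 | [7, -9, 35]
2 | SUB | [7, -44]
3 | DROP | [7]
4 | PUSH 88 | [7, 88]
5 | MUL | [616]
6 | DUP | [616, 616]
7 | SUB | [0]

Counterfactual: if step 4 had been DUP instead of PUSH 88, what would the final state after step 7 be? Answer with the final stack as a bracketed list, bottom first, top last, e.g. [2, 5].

(re-executing from step 4 with the substitution; state before step 4: [7])
4 | DUP | [7, 7]
5 | MUL | [49]
6 | DUP | [49, 49]
7 | SUB | [0]

[0]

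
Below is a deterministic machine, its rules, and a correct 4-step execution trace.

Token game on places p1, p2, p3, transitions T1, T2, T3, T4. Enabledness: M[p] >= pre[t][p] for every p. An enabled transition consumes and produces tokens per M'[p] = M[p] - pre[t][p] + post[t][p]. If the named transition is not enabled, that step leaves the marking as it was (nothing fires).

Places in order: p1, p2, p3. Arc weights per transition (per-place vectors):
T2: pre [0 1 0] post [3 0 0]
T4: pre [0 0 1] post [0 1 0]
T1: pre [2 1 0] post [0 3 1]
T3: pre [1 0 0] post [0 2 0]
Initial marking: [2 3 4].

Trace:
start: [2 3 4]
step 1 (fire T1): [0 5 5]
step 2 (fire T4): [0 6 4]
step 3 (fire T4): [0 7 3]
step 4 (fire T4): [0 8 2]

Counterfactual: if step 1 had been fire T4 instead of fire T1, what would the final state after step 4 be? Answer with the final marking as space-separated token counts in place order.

(re-executing from step 1 with the substitution; state before step 1: [2 3 4])
step 1 (fire T4): [2 4 3]
step 2 (fire T4): [2 5 2]
step 3 (fire T4): [2 6 1]
step 4 (fire T4): [2 7 0]

2 7 0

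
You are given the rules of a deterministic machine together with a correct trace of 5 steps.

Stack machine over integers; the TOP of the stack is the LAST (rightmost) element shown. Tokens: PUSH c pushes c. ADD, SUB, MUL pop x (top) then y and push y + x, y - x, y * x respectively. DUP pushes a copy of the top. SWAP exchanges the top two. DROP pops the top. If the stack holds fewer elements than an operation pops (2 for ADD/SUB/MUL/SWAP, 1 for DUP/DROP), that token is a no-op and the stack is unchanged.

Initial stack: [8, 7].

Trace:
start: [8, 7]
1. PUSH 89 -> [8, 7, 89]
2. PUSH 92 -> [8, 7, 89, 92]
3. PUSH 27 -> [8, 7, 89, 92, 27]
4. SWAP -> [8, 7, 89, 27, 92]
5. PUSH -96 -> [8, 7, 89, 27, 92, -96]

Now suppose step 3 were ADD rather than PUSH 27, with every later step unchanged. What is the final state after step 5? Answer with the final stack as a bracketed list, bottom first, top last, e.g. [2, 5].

[8, 181, 7, -96]

(re-executing from step 3 with the substitution; state before step 3: [8, 7, 89, 92])
3. ADD -> [8, 7, 181]
4. SWAP -> [8, 181, 7]
5. PUSH -96 -> [8, 181, 7, -96]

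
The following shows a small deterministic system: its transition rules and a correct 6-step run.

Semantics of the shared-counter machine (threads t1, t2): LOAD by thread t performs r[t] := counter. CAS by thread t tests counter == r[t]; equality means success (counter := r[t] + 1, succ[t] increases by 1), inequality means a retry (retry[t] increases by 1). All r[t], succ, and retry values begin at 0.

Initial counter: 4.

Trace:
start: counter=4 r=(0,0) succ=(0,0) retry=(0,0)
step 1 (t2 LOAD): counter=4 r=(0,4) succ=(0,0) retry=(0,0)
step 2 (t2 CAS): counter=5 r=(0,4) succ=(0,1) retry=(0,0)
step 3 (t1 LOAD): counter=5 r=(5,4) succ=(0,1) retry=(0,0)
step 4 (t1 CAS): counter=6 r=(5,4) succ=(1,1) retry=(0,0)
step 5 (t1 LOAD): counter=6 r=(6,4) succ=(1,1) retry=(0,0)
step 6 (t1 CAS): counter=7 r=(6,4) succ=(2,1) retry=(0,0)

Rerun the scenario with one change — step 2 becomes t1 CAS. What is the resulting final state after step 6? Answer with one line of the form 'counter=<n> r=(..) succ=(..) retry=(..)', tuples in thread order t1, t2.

counter=6 r=(5,4) succ=(2,0) retry=(1,0)

(re-executing from step 2 with the substitution; state before step 2: counter=4 r=(0,4) succ=(0,0) retry=(0,0))
step 2 (t1 CAS): counter=4 r=(0,4) succ=(0,0) retry=(1,0)
step 3 (t1 LOAD): counter=4 r=(4,4) succ=(0,0) retry=(1,0)
step 4 (t1 CAS): counter=5 r=(4,4) succ=(1,0) retry=(1,0)
step 5 (t1 LOAD): counter=5 r=(5,4) succ=(1,0) retry=(1,0)
step 6 (t1 CAS): counter=6 r=(5,4) succ=(2,0) retry=(1,0)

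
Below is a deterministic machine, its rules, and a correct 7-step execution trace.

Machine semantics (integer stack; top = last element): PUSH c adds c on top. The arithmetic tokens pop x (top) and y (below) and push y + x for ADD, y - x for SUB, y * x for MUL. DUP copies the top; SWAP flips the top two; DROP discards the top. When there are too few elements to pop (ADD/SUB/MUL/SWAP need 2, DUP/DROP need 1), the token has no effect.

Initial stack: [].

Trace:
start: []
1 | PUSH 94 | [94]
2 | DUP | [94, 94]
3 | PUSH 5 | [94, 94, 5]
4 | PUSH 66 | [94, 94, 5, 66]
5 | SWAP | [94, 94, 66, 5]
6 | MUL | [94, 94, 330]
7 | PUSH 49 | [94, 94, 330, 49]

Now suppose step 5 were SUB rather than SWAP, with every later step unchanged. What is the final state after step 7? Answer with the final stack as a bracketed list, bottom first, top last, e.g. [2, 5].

[94, -5734, 49]

(re-executing from step 5 with the substitution; state before step 5: [94, 94, 5, 66])
5 | SUB | [94, 94, -61]
6 | MUL | [94, -5734]
7 | PUSH 49 | [94, -5734, 49]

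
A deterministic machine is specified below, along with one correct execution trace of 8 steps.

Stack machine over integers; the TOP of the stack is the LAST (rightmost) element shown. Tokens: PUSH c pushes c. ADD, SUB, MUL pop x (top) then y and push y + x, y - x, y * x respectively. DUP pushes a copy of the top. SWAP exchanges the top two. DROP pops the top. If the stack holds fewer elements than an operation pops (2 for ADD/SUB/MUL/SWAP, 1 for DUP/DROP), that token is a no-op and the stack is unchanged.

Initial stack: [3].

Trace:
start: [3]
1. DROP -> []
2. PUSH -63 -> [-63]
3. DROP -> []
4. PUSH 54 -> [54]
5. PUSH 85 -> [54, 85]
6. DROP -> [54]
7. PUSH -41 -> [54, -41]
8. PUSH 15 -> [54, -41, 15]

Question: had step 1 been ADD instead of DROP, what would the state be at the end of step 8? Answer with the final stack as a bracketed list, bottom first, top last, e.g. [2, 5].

(re-executing from step 1 with the substitution; state before step 1: [3])
1. ADD -> [3]
2. PUSH -63 -> [3, -63]
3. DROP -> [3]
4. PUSH 54 -> [3, 54]
5. PUSH 85 -> [3, 54, 85]
6. DROP -> [3, 54]
7. PUSH -41 -> [3, 54, -41]
8. PUSH 15 -> [3, 54, -41, 15]

[3, 54, -41, 15]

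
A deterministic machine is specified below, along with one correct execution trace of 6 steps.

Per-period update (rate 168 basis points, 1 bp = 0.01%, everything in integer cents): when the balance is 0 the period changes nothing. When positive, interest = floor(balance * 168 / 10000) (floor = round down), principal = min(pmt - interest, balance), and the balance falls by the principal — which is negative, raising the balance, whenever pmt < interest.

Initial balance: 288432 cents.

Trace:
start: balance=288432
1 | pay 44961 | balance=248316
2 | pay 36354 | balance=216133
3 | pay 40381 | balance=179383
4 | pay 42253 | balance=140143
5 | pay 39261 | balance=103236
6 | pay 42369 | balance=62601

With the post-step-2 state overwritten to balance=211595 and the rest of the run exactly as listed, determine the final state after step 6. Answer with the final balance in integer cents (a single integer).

state after step 2 := balance=211595
3 | pay 40381 | balance=174768
4 | pay 42253 | balance=135451
5 | pay 39261 | balance=98465
6 | pay 42369 | balance=57750

57750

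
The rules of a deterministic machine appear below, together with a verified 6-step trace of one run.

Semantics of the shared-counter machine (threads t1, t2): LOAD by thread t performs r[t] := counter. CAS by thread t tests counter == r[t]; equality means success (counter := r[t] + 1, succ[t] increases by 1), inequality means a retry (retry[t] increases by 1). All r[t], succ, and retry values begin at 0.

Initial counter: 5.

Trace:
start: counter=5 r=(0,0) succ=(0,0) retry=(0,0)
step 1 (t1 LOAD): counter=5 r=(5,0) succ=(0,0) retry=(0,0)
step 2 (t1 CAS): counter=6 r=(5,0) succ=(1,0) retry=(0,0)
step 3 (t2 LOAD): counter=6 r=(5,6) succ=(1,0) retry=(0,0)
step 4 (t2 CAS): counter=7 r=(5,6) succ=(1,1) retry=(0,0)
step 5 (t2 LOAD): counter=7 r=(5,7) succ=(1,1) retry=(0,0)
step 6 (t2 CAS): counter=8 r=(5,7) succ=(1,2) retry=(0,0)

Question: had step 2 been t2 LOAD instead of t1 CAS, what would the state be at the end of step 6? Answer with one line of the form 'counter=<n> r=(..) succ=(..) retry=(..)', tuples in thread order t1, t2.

counter=7 r=(5,6) succ=(0,2) retry=(0,0)

(re-executing from step 2 with the substitution; state before step 2: counter=5 r=(5,0) succ=(0,0) retry=(0,0))
step 2 (t2 LOAD): counter=5 r=(5,5) succ=(0,0) retry=(0,0)
step 3 (t2 LOAD): counter=5 r=(5,5) succ=(0,0) retry=(0,0)
step 4 (t2 CAS): counter=6 r=(5,5) succ=(0,1) retry=(0,0)
step 5 (t2 LOAD): counter=6 r=(5,6) succ=(0,1) retry=(0,0)
step 6 (t2 CAS): counter=7 r=(5,6) succ=(0,2) retry=(0,0)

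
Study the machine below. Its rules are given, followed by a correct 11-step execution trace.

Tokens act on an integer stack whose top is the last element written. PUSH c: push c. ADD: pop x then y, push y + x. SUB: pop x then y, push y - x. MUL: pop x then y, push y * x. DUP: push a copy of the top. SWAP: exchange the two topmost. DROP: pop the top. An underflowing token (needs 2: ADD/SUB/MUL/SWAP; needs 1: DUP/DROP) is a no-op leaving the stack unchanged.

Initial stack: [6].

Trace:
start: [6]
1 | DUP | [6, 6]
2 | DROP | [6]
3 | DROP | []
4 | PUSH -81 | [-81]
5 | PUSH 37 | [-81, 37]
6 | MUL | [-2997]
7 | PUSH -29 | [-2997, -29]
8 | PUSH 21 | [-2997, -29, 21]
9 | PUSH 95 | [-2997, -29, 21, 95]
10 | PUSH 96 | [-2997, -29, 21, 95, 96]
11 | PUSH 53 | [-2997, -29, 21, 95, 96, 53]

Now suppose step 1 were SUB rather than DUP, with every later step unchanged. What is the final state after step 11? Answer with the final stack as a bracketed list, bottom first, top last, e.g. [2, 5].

(re-executing from step 1 with the substitution; state before step 1: [6])
1 | SUB | [6]
2 | DROP | []
3 | DROP | []
4 | PUSH -81 | [-81]
5 | PUSH 37 | [-81, 37]
6 | MUL | [-2997]
7 | PUSH -29 | [-2997, -29]
8 | PUSH 21 | [-2997, -29, 21]
9 | PUSH 95 | [-2997, -29, 21, 95]
10 | PUSH 96 | [-2997, -29, 21, 95, 96]
11 | PUSH 53 | [-2997, -29, 21, 95, 96, 53]

[-2997, -29, 21, 95, 96, 53]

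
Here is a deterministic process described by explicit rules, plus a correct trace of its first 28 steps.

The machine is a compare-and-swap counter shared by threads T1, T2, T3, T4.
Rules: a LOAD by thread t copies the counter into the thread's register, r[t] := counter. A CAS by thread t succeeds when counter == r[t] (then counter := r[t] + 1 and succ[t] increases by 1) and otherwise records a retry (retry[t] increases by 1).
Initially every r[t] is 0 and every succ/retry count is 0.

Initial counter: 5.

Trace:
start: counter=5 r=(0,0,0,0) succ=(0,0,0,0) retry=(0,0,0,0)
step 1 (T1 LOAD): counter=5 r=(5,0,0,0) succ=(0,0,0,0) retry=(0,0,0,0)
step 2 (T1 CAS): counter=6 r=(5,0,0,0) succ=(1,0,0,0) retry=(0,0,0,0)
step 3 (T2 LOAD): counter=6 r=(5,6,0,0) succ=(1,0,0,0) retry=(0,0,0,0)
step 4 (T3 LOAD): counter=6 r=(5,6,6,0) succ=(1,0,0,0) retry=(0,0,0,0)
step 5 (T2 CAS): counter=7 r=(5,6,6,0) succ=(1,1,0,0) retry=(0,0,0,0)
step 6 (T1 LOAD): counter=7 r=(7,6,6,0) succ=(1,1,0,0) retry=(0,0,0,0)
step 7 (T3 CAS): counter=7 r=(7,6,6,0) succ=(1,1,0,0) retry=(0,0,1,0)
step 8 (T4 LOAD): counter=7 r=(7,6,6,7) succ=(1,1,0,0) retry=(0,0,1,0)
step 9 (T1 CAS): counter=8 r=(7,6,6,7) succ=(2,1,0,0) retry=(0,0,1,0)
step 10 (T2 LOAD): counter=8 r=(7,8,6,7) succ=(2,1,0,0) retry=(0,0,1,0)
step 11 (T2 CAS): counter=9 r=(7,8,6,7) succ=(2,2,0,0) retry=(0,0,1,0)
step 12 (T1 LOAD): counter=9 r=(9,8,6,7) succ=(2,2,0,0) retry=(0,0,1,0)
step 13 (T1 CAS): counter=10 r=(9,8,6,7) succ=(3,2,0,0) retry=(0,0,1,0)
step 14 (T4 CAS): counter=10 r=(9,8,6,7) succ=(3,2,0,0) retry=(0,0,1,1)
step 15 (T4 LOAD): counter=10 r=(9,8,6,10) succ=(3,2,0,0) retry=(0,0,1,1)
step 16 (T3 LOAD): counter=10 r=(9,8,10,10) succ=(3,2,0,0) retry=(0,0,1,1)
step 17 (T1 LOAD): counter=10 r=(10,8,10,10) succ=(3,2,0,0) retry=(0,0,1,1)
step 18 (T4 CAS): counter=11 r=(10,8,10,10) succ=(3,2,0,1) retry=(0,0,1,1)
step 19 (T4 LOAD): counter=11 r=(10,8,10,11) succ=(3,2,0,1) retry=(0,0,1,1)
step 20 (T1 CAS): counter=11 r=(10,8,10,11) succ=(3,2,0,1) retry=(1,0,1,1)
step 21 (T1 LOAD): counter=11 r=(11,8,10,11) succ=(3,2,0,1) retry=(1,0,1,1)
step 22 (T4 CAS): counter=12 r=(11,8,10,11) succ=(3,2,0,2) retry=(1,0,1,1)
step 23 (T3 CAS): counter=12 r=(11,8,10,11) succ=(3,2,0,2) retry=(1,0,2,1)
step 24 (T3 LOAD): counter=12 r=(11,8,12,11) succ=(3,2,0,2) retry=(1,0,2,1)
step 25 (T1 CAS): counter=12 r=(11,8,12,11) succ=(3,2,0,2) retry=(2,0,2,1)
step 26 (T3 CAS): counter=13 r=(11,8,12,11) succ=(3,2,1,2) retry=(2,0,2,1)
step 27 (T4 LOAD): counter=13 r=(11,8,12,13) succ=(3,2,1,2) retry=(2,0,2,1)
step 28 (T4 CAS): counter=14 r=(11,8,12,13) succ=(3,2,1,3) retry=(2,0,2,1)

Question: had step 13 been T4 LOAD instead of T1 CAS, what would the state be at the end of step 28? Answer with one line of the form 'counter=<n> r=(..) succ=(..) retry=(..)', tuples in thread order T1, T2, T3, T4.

(re-executing from step 13 with the substitution; state before step 13: counter=9 r=(9,8,6,7) succ=(2,2,0,0) retry=(0,0,1,0))
step 13 (T4 LOAD): counter=9 r=(9,8,6,9) succ=(2,2,0,0) retry=(0,0,1,0)
step 14 (T4 CAS): counter=10 r=(9,8,6,9) succ=(2,2,0,1) retry=(0,0,1,0)
step 15 (T4 LOAD): counter=10 r=(9,8,6,10) succ=(2,2,0,1) retry=(0,0,1,0)
step 16 (T3 LOAD): counter=10 r=(9,8,10,10) succ=(2,2,0,1) retry=(0,0,1,0)
step 17 (T1 LOAD): counter=10 r=(10,8,10,10) succ=(2,2,0,1) retry=(0,0,1,0)
step 18 (T4 CAS): counter=11 r=(10,8,10,10) succ=(2,2,0,2) retry=(0,0,1,0)
step 19 (T4 LOAD): counter=11 r=(10,8,10,11) succ=(2,2,0,2) retry=(0,0,1,0)
step 20 (T1 CAS): counter=11 r=(10,8,10,11) succ=(2,2,0,2) retry=(1,0,1,0)
step 21 (T1 LOAD): counter=11 r=(11,8,10,11) succ=(2,2,0,2) retry=(1,0,1,0)
step 22 (T4 CAS): counter=12 r=(11,8,10,11) succ=(2,2,0,3) retry=(1,0,1,0)
step 23 (T3 CAS): counter=12 r=(11,8,10,11) succ=(2,2,0,3) retry=(1,0,2,0)
step 24 (T3 LOAD): counter=12 r=(11,8,12,11) succ=(2,2,0,3) retry=(1,0,2,0)
step 25 (T1 CAS): counter=12 r=(11,8,12,11) succ=(2,2,0,3) retry=(2,0,2,0)
step 26 (T3 CAS): counter=13 r=(11,8,12,11) succ=(2,2,1,3) retry=(2,0,2,0)
step 27 (T4 LOAD): counter=13 r=(11,8,12,13) succ=(2,2,1,3) retry=(2,0,2,0)
step 28 (T4 CAS): counter=14 r=(11,8,12,13) succ=(2,2,1,4) retry=(2,0,2,0)

counter=14 r=(11,8,12,13) succ=(2,2,1,4) retry=(2,0,2,0)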